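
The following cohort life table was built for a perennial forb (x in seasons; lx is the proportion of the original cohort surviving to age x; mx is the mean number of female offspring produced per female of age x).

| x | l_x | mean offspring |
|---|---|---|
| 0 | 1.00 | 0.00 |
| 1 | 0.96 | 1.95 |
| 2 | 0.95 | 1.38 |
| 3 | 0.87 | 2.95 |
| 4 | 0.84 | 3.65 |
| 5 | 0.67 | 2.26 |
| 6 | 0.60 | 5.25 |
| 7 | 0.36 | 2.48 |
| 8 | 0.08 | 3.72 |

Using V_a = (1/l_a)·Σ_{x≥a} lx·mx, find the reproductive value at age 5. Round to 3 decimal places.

8.738

lx·mx for x ≥ 5: 1.5142, 3.15, 0.8928, 0.2976 → sum = 5.8546
V_5 = 5.8546 / l_5 = 5.8546 / 0.67 = 8.738209… → 8.738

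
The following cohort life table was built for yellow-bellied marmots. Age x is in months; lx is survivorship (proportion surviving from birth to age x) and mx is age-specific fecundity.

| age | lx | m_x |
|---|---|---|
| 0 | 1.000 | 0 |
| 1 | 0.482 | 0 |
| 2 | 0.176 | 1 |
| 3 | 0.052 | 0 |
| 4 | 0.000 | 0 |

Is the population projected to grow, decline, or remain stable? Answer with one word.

declining

R0 = Σ lx·mx = 0 + 0 + 0.176 + 0 + 0 = 0.176
R0 < 1, so the population is declining.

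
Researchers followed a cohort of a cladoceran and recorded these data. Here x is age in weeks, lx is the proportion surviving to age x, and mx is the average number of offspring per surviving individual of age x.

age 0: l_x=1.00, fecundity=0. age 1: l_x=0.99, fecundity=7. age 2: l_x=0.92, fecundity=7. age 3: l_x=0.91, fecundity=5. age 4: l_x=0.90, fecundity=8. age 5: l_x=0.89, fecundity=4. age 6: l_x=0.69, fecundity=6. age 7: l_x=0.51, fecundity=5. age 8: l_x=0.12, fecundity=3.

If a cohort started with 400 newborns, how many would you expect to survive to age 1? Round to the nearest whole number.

Expected survivors = N0 · l_1 = 400 × 0.99 = 396 → 396

396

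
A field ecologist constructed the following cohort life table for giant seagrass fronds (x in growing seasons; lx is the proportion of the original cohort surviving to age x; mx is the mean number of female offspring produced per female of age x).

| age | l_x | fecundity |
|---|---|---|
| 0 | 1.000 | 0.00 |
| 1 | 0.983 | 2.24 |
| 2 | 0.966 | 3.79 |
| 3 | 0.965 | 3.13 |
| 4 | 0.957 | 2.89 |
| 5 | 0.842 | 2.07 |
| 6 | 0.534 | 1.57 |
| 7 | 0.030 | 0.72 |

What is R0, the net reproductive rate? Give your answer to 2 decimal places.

lx·mx by age: 0, 2.20192, 3.66114, 3.02045, 2.76573, 1.74294, 0.83838, 0.0216
R0 = Σ lx·mx = 14.25216 → 14.25

14.25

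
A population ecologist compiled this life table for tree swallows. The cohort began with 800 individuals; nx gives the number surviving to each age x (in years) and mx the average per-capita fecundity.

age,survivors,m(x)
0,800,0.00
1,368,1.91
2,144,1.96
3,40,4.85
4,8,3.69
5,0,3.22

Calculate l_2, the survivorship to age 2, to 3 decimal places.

l_2 = n_2/n_0 = 144/800 = 0.18 → 0.180

0.180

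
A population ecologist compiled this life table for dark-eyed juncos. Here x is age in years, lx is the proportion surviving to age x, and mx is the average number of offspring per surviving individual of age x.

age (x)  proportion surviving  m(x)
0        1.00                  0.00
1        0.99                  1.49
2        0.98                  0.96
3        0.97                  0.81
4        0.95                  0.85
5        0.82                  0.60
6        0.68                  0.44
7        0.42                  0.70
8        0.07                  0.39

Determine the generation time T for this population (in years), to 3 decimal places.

3.022

lx·mx: 0, 1.4751, 0.9408, 0.7857, 0.8075, 0.492, 0.2992, 0.294, 0.0273 → R0 = 5.1216
x·lx·mx: 0, 1.4751, 1.8816, 2.3571, 3.23, 2.46, 1.7952, 2.058, 0.2184 → Σ = 15.4754
T = 15.4754 / 5.1216 = 3.021595… → 3.022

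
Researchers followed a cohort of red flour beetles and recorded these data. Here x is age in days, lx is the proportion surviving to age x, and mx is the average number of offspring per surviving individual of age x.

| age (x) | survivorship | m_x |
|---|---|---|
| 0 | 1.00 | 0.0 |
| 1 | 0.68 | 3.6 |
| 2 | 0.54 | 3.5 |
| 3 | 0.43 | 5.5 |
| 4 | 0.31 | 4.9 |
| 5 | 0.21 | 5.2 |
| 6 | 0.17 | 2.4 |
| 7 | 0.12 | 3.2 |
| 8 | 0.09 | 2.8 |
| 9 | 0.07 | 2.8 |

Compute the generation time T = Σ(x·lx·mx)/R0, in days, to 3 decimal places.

lx·mx: 0, 2.448, 1.89, 2.365, 1.519, 1.092, 0.408, 0.384, 0.252, 0.196 → R0 = 10.554
x·lx·mx: 0, 2.448, 3.78, 7.095, 6.076, 5.46, 2.448, 2.688, 2.016, 1.764 → Σ = 33.775
T = 33.775 / 10.554 = 3.200208… → 3.200

3.200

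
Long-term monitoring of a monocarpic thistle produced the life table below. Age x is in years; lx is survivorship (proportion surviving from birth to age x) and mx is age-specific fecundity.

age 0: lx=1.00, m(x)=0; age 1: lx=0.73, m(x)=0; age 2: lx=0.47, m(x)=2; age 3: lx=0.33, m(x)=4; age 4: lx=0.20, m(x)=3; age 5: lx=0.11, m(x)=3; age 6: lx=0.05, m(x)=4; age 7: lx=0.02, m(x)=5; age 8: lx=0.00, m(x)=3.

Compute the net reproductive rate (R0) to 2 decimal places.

lx·mx by age: 0, 0, 0.94, 1.32, 0.6, 0.33, 0.2, 0.1, 0
R0 = Σ lx·mx = 3.49 → 3.49

3.49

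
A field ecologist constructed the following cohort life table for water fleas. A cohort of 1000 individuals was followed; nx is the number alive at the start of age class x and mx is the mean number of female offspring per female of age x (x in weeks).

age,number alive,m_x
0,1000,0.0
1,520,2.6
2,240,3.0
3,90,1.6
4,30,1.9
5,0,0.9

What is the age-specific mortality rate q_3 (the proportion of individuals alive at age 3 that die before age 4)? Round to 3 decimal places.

lx = nx/n0 = nx/1000: 1, 0.52, 0.24, 0.09, 0.03, 0
q_3 = (l_3 − l_4) / l_3 = (0.09 − 0.03) / 0.09
     = 0.06 / 0.09 = 0.666667… → 0.667

0.667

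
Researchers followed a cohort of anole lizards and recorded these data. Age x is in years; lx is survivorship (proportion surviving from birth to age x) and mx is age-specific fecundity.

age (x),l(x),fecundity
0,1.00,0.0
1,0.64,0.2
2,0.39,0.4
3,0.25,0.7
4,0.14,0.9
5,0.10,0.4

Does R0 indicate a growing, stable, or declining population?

declining

R0 = Σ lx·mx = 0 + 0.128 + 0.156 + 0.175 + 0.126 + 0.04 = 0.625
R0 < 1, so the population is declining.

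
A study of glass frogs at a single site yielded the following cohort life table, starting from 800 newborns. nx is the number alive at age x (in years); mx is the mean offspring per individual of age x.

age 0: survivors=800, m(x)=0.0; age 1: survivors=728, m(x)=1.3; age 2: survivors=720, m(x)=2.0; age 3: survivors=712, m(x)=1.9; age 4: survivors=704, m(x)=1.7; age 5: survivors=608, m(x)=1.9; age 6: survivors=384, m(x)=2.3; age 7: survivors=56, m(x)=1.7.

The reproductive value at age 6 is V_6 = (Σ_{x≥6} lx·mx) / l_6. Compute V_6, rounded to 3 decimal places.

2.548

lx = nx/n0 = nx/800: 1, 0.91, 0.9, 0.89, 0.88, 0.76, 0.48, 0.07
lx·mx for x ≥ 6: 1.104, 0.119 → sum = 1.223
V_6 = 1.223 / l_6 = 1.223 / 0.48 = 2.547917… → 2.548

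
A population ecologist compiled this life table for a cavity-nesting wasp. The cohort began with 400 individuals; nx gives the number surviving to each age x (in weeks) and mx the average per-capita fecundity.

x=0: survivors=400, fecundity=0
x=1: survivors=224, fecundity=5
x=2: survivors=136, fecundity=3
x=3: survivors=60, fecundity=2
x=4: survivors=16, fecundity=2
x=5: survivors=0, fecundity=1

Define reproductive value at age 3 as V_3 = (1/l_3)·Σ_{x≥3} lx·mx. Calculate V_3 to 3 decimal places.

2.533

lx = nx/n0 = nx/400: 1, 0.56, 0.34, 0.15, 0.04, 0
lx·mx for x ≥ 3: 0.3, 0.08, 0 → sum = 0.38
V_3 = 0.38 / l_3 = 0.38 / 0.15 = 2.533333… → 2.533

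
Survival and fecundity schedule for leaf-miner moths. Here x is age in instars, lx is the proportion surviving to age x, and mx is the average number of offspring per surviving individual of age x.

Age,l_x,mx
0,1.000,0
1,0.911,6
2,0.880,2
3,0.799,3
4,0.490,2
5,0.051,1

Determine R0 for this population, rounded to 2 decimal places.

10.65

lx·mx by age: 0, 5.466, 1.76, 2.397, 0.98, 0.051
R0 = Σ lx·mx = 10.654 → 10.65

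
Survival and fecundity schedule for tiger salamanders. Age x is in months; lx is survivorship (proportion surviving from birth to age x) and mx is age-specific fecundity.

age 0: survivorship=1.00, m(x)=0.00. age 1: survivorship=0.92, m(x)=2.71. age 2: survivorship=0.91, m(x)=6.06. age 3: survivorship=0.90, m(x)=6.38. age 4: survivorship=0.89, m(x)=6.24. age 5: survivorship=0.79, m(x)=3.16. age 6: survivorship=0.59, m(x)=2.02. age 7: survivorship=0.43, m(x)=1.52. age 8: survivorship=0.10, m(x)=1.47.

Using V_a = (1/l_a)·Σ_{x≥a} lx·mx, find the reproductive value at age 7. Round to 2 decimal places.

1.86

lx·mx for x ≥ 7: 0.6536, 0.147 → sum = 0.8006
V_7 = 0.8006 / l_7 = 0.8006 / 0.43 = 1.86186… → 1.86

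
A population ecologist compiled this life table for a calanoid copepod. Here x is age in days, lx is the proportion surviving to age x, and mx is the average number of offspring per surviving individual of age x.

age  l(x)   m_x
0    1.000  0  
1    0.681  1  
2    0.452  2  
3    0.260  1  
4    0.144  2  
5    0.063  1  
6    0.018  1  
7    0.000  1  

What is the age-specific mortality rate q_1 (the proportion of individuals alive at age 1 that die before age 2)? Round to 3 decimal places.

0.336

q_1 = (l_1 − l_2) / l_1 = (0.681 − 0.452) / 0.681
     = 0.229 / 0.681 = 0.33627… → 0.336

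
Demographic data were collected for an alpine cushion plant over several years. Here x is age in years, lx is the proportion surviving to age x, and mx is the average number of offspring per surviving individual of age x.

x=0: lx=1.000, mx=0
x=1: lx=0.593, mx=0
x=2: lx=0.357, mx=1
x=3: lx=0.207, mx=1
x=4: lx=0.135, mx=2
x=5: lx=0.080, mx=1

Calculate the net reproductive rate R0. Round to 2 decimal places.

0.91

lx·mx by age: 0, 0, 0.357, 0.207, 0.27, 0.08
R0 = Σ lx·mx = 0.914 → 0.91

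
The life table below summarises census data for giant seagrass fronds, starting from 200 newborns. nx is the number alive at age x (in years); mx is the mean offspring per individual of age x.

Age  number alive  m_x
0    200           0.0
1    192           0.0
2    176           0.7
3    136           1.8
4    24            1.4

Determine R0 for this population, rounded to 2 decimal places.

lx = nx/n0 = nx/200: 1, 0.96, 0.88, 0.68, 0.12
lx·mx by age: 0, 0, 0.616, 1.224, 0.168
R0 = Σ lx·mx = 2.008 → 2.01

2.01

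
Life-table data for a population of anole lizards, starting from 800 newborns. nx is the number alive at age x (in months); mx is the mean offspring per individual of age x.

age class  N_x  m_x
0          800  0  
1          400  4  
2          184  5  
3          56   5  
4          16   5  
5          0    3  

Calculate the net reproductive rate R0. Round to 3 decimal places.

lx = nx/n0 = nx/800: 1, 0.5, 0.23, 0.07, 0.02, 0
lx·mx by age: 0, 2, 1.15, 0.35, 0.1, 0
R0 = Σ lx·mx = 3.6 → 3.600

3.600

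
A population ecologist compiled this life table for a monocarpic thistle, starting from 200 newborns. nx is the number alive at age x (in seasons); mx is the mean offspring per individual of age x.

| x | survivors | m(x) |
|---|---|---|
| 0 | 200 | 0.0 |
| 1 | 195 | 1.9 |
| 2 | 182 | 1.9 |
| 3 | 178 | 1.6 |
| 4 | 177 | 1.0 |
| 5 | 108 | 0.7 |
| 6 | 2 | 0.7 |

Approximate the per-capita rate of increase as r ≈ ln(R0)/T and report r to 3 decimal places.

lx = nx/n0 = nx/200: 1, 0.975, 0.91, 0.89, 0.885, 0.54, 0.01
R0 = Σ lx·mx = 0 + 1.8525 + 1.729 + 1.424 + 0.885 + 0.378 + 0.007 = 6.2755
Σ x·lx·mx = 15.0545; T = 15.0545/6.2755 = 2.39893…
r ≈ ln(R0)/T = ln(6.2755)/2.39893… = 0.76561… → 0.766

0.766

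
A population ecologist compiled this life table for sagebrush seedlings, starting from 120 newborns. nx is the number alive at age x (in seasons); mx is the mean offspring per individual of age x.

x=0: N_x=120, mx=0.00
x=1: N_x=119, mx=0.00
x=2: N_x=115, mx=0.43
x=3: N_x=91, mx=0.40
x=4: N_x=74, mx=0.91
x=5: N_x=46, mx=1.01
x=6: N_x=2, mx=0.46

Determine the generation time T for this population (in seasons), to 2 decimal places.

lx = nx/n0 = nx/120: 1, 0.99167…, 0.95833…, 0.75833…, 0.61667…, 0.38333…, 0.01667…
lx·mx: 0, 0, 0.412083…, 0.303333…, 0.561167…, 0.387167…, 0.007667… → R0 = 1.671417…
x·lx·mx: 0, 0, 0.824167…, 0.91…, 2.244667…, 1.935833…, 0.046… → Σ = 5.960667…
T = 5.960667… / 1.671417… = 3.566236… → 3.57

3.57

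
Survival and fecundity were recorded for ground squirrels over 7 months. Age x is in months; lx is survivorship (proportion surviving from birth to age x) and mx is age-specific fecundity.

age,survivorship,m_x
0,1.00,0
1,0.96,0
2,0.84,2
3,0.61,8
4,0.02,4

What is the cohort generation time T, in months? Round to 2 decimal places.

lx·mx: 0, 0, 1.68, 4.88, 0.08 → R0 = 6.64
x·lx·mx: 0, 0, 3.36, 14.64, 0.32 → Σ = 18.32
T = 18.32 / 6.64 = 2.759036… → 2.76

2.76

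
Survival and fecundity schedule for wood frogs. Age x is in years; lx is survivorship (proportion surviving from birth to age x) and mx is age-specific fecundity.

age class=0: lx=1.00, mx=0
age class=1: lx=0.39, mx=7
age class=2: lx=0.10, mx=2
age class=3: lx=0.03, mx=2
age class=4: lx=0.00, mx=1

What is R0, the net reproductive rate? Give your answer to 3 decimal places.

lx·mx by age: 0, 2.73, 0.2, 0.06, 0
R0 = Σ lx·mx = 2.99 → 2.990

2.990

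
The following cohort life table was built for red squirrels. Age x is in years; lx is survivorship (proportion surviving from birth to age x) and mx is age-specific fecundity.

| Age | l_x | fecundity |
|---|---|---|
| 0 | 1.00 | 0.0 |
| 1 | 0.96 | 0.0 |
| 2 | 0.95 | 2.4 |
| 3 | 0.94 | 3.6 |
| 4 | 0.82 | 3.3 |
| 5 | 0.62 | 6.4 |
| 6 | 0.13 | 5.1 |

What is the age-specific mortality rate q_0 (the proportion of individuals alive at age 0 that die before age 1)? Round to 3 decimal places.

0.040

q_0 = (l_0 − l_1) / l_0 = (1 − 0.96) / 1
     = 0.04 / 1 = 0.04 → 0.040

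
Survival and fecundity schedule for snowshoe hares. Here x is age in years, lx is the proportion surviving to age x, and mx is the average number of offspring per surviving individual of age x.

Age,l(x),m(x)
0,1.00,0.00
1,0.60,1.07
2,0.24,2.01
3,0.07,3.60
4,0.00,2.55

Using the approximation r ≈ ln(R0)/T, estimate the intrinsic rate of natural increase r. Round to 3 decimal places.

R0 = Σ lx·mx = 0 + 0.642 + 0.4824 + 0.252 + 0 = 1.3764
Σ x·lx·mx = 2.3628; T = 2.3628/1.3764 = 1.71665…
r ≈ ln(R0)/T = ln(1.3764)/1.71665… = 0.1861… → 0.186

0.186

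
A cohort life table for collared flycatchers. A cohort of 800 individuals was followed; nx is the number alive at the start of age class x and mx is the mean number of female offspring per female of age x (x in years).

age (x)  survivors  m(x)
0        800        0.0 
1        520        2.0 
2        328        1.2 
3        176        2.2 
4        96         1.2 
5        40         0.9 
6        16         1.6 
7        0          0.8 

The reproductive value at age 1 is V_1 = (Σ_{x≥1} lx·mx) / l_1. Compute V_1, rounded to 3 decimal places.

lx = nx/n0 = nx/800: 1, 0.65, 0.41, 0.22, 0.12, 0.05, 0.02, 0
lx·mx for x ≥ 1: 1.3, 0.492, 0.484, 0.144, 0.045, 0.032, 0 → sum = 2.497
V_1 = 2.497 / l_1 = 2.497 / 0.65 = 3.841538… → 3.842

3.842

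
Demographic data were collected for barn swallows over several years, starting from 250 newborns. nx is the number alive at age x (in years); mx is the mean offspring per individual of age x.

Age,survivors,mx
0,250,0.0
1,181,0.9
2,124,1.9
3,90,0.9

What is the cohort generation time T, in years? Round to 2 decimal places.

1.83

lx = nx/n0 = nx/250: 1, 0.724, 0.496, 0.36
lx·mx: 0, 0.6516, 0.9424, 0.324 → R0 = 1.918
x·lx·mx: 0, 0.6516, 1.8848, 0.972 → Σ = 3.5084
T = 3.5084 / 1.918 = 1.829197… → 1.83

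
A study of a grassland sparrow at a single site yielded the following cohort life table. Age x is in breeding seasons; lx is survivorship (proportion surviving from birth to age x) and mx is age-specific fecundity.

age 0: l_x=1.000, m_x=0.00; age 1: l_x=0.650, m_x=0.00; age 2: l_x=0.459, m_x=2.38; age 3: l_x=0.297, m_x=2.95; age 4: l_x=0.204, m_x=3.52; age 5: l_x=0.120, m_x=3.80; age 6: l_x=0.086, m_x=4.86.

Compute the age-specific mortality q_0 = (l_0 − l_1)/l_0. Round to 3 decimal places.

0.350

q_0 = (l_0 − l_1) / l_0 = (1 − 0.65) / 1
     = 0.35 / 1 = 0.35 → 0.350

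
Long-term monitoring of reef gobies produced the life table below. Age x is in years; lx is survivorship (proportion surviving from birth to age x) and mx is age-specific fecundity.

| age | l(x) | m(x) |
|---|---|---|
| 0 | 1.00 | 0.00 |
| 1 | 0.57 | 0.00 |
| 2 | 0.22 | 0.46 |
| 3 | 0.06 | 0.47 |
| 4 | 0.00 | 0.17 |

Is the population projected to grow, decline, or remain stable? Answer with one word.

R0 = Σ lx·mx = 0 + 0 + 0.1012 + 0.0282 + 0 = 0.1294
R0 < 1, so the population is declining.

declining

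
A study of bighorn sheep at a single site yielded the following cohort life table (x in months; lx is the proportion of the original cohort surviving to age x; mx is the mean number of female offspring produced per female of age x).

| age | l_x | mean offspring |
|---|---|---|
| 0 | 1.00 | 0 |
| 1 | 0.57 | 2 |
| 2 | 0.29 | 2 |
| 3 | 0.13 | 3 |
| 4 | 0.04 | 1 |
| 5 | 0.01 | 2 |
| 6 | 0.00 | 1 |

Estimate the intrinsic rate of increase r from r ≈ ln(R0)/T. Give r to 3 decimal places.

R0 = Σ lx·mx = 0 + 1.14 + 0.58 + 0.39 + 0.04 + 0.02 + 0 = 2.17
Σ x·lx·mx = 3.73; T = 3.73/2.17 = 1.71889…
r ≈ ln(R0)/T = ln(2.17)/1.71889… = 0.45071… → 0.451

0.451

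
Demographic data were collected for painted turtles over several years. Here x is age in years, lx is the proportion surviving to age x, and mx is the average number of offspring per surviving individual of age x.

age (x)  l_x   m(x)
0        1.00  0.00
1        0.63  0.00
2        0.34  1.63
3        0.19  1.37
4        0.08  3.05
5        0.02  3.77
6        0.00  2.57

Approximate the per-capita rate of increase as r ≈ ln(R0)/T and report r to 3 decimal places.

R0 = Σ lx·mx = 0 + 0 + 0.5542 + 0.2603 + 0.244 + 0.0754 + 0 = 1.1339
Σ x·lx·mx = 3.2423; T = 3.2423/1.1339 = 2.85942…
r ≈ ln(R0)/T = ln(1.1339)/2.85942… = 0.04395… → 0.044

0.044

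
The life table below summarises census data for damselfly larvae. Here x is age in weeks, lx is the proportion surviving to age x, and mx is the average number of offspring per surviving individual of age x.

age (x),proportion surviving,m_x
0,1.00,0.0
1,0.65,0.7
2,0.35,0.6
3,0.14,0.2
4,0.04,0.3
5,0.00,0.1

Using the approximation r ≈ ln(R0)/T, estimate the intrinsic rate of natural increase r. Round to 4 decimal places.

-0.2447

R0 = Σ lx·mx = 0 + 0.455 + 0.21 + 0.028 + 0.012 + 0 = 0.705
Σ x·lx·mx = 1.007; T = 1.007/0.705 = 1.42837…
r ≈ ln(R0)/T = ln(0.705)/1.42837… = -0.244725… → -0.2447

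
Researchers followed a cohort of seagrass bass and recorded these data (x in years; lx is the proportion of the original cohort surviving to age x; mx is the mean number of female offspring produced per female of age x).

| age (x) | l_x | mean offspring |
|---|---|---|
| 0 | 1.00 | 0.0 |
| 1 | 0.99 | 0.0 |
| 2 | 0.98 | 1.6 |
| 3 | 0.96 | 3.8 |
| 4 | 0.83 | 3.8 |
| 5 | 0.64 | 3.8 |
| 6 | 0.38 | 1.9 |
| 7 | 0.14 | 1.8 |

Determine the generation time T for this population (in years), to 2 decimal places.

3.82

lx·mx: 0, 0, 1.568, 3.648, 3.154, 2.432, 0.722, 0.252 → R0 = 11.776
x·lx·mx: 0, 0, 3.136, 10.944, 12.616, 12.16, 4.332, 1.764 → Σ = 44.952
T = 44.952 / 11.776 = 3.817255… → 3.82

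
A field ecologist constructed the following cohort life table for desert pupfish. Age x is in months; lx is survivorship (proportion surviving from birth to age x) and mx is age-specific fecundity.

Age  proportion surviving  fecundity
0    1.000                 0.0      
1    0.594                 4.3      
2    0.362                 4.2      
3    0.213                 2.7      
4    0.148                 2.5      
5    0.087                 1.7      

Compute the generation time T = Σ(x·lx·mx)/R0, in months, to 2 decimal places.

1.85

lx·mx: 0, 2.5542, 1.5204, 0.5751, 0.37, 0.1479 → R0 = 5.1676
x·lx·mx: 0, 2.5542, 3.0408, 1.7253, 1.48, 0.7395 → Σ = 9.5398
T = 9.5398 / 5.1676 = 1.846079… → 1.85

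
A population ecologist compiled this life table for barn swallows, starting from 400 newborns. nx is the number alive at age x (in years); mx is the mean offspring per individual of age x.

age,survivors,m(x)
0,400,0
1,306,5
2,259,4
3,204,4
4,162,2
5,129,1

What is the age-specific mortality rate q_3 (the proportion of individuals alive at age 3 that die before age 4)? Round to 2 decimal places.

0.21

lx = nx/n0 = nx/400: 1, 0.765, 0.6475, 0.51, 0.405, 0.3225
q_3 = (l_3 − l_4) / l_3 = (0.51 − 0.405) / 0.51
     = 0.105 / 0.51 = 0.205882… → 0.21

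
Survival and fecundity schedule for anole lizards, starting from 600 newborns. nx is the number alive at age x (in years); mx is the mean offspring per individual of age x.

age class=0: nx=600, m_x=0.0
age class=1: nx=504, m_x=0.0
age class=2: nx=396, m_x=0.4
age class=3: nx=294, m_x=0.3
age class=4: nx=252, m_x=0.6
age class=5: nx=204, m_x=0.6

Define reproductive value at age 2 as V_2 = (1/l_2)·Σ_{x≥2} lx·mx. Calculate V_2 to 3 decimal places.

lx = nx/n0 = nx/600: 1, 0.84, 0.66, 0.49, 0.42, 0.34
lx·mx for x ≥ 2: 0.264, 0.147, 0.252, 0.204 → sum = 0.867
V_2 = 0.867 / l_2 = 0.867 / 0.66 = 1.313636… → 1.314

1.314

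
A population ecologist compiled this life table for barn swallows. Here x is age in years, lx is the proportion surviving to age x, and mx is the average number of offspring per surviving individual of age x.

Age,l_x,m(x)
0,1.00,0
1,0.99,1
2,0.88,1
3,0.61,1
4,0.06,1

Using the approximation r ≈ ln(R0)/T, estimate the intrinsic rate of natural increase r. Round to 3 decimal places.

0.491

R0 = Σ lx·mx = 0 + 0.99 + 0.88 + 0.61 + 0.06 = 2.54
Σ x·lx·mx = 4.82; T = 4.82/2.54 = 1.89764…
r ≈ ln(R0)/T = ln(2.54)/1.89764… = 0.49122… → 0.491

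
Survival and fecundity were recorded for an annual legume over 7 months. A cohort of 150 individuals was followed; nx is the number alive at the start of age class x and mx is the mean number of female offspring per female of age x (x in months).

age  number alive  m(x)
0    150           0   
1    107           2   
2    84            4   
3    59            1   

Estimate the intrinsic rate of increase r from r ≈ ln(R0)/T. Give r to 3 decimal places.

lx = nx/n0 = nx/150: 1, 0.71333…, 0.56, 0.39333…
R0 = Σ lx·mx = 0 + 1.42667… + 2.24 + 0.39333… = 4.06…
Σ x·lx·mx = 7.086667…; T = 7.086667…/4.06… = 1.74548…
r ≈ ln(R0)/T = ln(4.06…)/1.74548… = 0.80275… → 0.803

0.803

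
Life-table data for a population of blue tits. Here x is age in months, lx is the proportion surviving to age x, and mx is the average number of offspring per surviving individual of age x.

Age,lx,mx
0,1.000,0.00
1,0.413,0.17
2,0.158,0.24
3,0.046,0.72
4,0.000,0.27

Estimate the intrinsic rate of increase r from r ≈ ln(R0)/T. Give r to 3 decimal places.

R0 = Σ lx·mx = 0 + 0.07021 + 0.03792 + 0.03312 + 0 = 0.14125
Σ x·lx·mx = 0.24541; T = 0.24541/0.14125 = 1.73742…
r ≈ ln(R0)/T = ln(0.14125)/1.73742… = -1.12651… → -1.127

-1.127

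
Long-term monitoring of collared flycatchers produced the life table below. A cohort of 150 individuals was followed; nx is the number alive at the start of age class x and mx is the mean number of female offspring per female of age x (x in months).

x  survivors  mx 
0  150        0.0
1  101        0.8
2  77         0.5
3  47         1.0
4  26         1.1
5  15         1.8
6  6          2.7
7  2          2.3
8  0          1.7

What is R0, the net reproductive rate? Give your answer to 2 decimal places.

1.62

lx = nx/n0 = nx/150: 1, 0.67333…, 0.51333…, 0.31333…, 0.17333…, 0.1, 0.04, 0.01333…, 0
lx·mx by age: 0, 0.538667…, 0.256667…, 0.313333…, 0.190667…, 0.18, 0.108, 0.030667…, 0
R0 = Σ lx·mx = 1.618… → 1.62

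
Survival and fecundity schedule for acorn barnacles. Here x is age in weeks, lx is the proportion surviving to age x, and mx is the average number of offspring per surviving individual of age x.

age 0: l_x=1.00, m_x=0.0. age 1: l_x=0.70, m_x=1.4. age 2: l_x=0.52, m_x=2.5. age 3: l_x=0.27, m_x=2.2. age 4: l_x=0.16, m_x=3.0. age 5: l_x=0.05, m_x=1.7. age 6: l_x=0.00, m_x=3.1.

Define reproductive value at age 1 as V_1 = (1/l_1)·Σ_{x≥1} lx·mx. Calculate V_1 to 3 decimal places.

4.913

lx·mx for x ≥ 1: 0.98, 1.3, 0.594, 0.48, 0.085, 0 → sum = 3.439
V_1 = 3.439 / l_1 = 3.439 / 0.7 = 4.912857… → 4.913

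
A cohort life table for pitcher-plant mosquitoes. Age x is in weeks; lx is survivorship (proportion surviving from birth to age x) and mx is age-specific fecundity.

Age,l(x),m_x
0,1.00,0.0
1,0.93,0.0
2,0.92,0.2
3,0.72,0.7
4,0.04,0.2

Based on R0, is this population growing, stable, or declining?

declining

R0 = Σ lx·mx = 0 + 0 + 0.184 + 0.504 + 0.008 = 0.696
R0 < 1, so the population is declining.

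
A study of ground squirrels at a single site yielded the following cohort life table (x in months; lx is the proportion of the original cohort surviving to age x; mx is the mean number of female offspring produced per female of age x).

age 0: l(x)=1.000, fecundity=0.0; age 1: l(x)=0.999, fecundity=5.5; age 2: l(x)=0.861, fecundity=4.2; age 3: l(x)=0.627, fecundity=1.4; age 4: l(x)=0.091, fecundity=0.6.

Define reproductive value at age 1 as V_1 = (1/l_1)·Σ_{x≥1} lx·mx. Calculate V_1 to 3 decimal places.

10.053

lx·mx for x ≥ 1: 5.4945, 3.6162, 0.8778, 0.0546 → sum = 10.0431
V_1 = 10.0431 / l_1 = 10.0431 / 0.999 = 10.053153… → 10.053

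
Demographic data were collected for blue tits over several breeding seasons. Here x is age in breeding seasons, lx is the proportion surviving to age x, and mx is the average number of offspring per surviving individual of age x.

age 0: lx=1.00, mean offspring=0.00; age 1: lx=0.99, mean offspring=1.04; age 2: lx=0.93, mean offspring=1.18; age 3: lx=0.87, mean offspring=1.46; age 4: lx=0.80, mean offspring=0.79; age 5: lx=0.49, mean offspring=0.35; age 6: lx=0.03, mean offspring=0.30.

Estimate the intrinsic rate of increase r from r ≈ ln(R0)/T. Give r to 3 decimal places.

0.578

R0 = Σ lx·mx = 0 + 1.0296 + 1.0974 + 1.2702 + 0.632 + 0.1715 + 0.009 = 4.2097
Σ x·lx·mx = 10.4745; T = 10.4745/4.2097 = 2.48818…
r ≈ ln(R0)/T = ln(4.2097)/2.48818… = 0.57769… → 0.578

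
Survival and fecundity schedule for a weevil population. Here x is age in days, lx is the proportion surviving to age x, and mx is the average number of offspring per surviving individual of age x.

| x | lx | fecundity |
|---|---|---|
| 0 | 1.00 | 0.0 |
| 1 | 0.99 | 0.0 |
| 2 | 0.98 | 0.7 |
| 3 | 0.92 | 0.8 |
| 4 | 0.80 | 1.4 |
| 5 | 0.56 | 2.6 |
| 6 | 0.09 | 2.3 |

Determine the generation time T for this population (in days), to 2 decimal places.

3.94

lx·mx: 0, 0, 0.686, 0.736, 1.12, 1.456, 0.207 → R0 = 4.205
x·lx·mx: 0, 0, 1.372, 2.208, 4.48, 7.28, 1.242 → Σ = 16.582
T = 16.582 / 4.205 = 3.943401… → 3.94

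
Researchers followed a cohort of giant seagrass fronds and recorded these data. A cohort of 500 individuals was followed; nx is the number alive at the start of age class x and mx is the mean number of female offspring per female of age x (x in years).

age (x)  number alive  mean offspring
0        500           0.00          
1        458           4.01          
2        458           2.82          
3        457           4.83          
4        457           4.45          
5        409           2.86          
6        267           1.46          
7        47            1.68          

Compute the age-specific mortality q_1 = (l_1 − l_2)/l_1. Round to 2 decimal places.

lx = nx/n0 = nx/500: 1, 0.916, 0.916, 0.914, 0.914, 0.818, 0.534, 0.094
q_1 = (l_1 − l_2) / l_1 = (0.916 − 0.916) / 0.916
     = 0 / 0.916 = 0 → 0.00

0.00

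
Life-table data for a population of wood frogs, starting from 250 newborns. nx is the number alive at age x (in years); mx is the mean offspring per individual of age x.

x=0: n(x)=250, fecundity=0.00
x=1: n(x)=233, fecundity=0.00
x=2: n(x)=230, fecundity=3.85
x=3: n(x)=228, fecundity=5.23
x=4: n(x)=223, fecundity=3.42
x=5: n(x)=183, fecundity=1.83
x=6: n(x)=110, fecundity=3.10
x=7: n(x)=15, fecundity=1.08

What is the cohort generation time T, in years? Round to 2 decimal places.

3.46

lx = nx/n0 = nx/250: 1, 0.932, 0.92, 0.912, 0.892, 0.732, 0.44, 0.06
lx·mx: 0, 0, 3.542, 4.76976, 3.05064, 1.33956, 1.364, 0.0648 → R0 = 14.13076
x·lx·mx: 0, 0, 7.084, 14.30928, 12.20256, 6.6978, 8.184, 0.4536 → Σ = 48.93124
T = 48.93124 / 14.13076 = 3.462747… → 3.46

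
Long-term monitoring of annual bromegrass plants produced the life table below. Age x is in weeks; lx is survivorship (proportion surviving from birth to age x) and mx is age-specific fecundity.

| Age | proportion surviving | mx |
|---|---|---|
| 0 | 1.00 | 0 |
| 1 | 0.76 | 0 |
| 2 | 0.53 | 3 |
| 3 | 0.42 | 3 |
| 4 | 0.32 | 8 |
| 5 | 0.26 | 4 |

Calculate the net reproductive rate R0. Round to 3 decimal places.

lx·mx by age: 0, 0, 1.59, 1.26, 2.56, 1.04
R0 = Σ lx·mx = 6.45 → 6.450

6.450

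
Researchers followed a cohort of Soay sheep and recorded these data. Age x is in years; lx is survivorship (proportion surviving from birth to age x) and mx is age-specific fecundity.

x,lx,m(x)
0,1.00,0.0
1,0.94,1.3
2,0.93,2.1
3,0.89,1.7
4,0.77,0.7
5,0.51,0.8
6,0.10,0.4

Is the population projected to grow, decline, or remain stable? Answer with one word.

R0 = Σ lx·mx = 0 + 1.222 + 1.953 + 1.513 + 0.539 + 0.408 + 0.04 = 5.675
R0 > 1, so the population is growing.

growing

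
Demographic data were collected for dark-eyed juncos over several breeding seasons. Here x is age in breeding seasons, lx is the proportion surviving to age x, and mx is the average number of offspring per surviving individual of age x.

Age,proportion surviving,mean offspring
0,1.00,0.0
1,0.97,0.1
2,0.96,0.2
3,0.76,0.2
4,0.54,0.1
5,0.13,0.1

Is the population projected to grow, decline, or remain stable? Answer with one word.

declining

R0 = Σ lx·mx = 0 + 0.097 + 0.192 + 0.152 + 0.054 + 0.013 = 0.508
R0 < 1, so the population is declining.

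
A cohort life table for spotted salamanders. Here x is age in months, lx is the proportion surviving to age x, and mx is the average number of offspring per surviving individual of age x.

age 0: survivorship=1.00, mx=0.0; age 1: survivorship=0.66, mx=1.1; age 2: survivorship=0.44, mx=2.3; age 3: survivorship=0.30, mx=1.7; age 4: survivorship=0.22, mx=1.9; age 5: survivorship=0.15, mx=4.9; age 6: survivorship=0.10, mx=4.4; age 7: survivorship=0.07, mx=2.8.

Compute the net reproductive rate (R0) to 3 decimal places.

4.037

lx·mx by age: 0, 0.726, 1.012, 0.51, 0.418, 0.735, 0.44, 0.196
R0 = Σ lx·mx = 4.037 → 4.037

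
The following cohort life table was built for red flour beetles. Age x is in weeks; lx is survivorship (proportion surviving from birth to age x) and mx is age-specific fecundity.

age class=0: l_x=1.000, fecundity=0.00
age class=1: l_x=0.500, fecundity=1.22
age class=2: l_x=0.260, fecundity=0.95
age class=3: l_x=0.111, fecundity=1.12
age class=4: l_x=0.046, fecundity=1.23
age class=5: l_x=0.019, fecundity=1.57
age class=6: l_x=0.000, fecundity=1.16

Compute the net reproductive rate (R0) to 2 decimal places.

1.07

lx·mx by age: 0, 0.61, 0.247, 0.12432, 0.05658, 0.02983, 0
R0 = Σ lx·mx = 1.06773 → 1.07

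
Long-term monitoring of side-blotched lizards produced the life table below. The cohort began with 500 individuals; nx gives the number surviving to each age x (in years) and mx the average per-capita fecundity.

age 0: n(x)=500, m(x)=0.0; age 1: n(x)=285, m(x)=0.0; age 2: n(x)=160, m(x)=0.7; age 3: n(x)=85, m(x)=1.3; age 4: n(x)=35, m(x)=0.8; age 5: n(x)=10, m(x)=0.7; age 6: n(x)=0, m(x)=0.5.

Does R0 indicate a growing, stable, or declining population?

lx = nx/n0 = nx/500: 1, 0.57, 0.32, 0.17, 0.07, 0.02, 0
R0 = Σ lx·mx = 0 + 0 + 0.224 + 0.221 + 0.056 + 0.014 + 0 = 0.515
R0 < 1, so the population is declining.

declining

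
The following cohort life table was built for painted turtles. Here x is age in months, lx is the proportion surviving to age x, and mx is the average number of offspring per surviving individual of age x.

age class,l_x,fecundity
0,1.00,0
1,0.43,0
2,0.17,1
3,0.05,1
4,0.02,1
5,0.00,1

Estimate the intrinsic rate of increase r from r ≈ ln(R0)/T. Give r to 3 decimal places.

R0 = Σ lx·mx = 0 + 0 + 0.17 + 0.05 + 0.02 + 0 = 0.24
Σ x·lx·mx = 0.57; T = 0.57/0.24 = 2.375
r ≈ ln(R0)/T = ln(0.24)/2.375 = -0.60089… → -0.601

-0.601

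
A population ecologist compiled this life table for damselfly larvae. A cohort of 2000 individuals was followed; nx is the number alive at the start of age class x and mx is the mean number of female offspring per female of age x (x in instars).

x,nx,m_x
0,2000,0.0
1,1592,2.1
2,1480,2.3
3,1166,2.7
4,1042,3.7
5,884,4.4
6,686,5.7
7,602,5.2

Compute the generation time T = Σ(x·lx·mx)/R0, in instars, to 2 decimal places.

lx = nx/n0 = nx/2000: 1, 0.796, 0.74, 0.583, 0.521, 0.442, 0.343, 0.301
lx·mx: 0, 1.6716, 1.702, 1.5741, 1.9277, 1.9448, 1.9551, 1.5652 → R0 = 12.3405
x·lx·mx: 0, 1.6716, 3.404, 4.7223, 7.7108, 9.724, 11.7306, 10.9564 → Σ = 49.9197
T = 49.9197 / 12.3405 = 4.045193… → 4.05

4.05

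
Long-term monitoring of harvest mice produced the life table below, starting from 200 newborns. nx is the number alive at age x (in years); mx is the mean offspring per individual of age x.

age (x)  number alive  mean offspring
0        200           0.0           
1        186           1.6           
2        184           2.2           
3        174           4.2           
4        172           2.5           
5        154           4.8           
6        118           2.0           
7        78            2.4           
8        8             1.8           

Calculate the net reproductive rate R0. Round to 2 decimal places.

15.20

lx = nx/n0 = nx/200: 1, 0.93, 0.92, 0.87, 0.86, 0.77, 0.59, 0.39, 0.04
lx·mx by age: 0, 1.488, 2.024, 3.654, 2.15, 3.696, 1.18, 0.936, 0.072
R0 = Σ lx·mx = 15.2 → 15.20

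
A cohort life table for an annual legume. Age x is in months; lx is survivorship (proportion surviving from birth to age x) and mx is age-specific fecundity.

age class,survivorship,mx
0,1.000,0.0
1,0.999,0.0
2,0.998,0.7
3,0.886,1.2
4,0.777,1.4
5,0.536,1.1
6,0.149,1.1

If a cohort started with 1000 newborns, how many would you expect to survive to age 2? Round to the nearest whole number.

Expected survivors = N0 · l_2 = 1000 × 0.998 = 998 → 998

998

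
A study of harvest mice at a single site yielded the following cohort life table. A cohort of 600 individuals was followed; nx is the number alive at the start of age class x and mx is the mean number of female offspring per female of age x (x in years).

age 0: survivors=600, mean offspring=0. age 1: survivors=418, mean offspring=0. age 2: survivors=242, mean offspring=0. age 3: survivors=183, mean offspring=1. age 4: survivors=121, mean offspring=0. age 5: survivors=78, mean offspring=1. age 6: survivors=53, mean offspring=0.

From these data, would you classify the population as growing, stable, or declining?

declining

lx = nx/n0 = nx/600: 1, 0.69667…, 0.40333…, 0.305, 0.20167…, 0.13, 0.08833…
R0 = Σ lx·mx = 0 + 0 + 0 + 0.305 + 0 + 0.13 + 0 = 0.435…
R0 < 1, so the population is declining.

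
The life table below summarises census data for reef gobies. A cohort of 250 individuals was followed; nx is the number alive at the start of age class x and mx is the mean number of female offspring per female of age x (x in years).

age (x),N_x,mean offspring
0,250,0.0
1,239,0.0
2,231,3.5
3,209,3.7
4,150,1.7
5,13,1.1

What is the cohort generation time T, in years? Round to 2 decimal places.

2.72

lx = nx/n0 = nx/250: 1, 0.956, 0.924, 0.836, 0.6, 0.052
lx·mx: 0, 0, 3.234, 3.0932, 1.02, 0.0572 → R0 = 7.4044
x·lx·mx: 0, 0, 6.468, 9.2796, 4.08, 0.286 → Σ = 20.1136
T = 20.1136 / 7.4044 = 2.716439… → 2.72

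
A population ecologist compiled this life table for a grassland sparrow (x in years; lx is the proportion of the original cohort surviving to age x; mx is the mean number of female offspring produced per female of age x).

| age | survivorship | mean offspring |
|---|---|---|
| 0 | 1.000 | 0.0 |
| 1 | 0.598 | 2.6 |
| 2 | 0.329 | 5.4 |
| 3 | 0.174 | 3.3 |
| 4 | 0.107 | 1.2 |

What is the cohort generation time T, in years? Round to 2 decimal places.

lx·mx: 0, 1.5548, 1.7766, 0.5742, 0.1284 → R0 = 4.034
x·lx·mx: 0, 1.5548, 3.5532, 1.7226, 0.5136 → Σ = 7.3442
T = 7.3442 / 4.034 = 1.820575… → 1.82

1.82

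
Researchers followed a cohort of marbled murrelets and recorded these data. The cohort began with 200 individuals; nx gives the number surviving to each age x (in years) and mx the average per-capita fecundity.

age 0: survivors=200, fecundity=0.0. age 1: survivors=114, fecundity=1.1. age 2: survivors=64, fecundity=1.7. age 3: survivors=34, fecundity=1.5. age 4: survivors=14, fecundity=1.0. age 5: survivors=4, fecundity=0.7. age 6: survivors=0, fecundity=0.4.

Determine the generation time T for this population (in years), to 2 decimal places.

lx = nx/n0 = nx/200: 1, 0.57, 0.32, 0.17, 0.07, 0.02, 0
lx·mx: 0, 0.627, 0.544, 0.255, 0.07, 0.014, 0 → R0 = 1.51
x·lx·mx: 0, 0.627, 1.088, 0.765, 0.28, 0.07, 0 → Σ = 2.83
T = 2.83 / 1.51 = 1.874172… → 1.87

1.87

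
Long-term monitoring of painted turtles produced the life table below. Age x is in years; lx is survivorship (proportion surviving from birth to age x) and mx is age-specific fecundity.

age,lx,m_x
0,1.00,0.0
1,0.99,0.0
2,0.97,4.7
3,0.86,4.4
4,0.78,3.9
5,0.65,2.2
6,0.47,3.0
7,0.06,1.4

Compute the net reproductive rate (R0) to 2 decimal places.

lx·mx by age: 0, 0, 4.559, 3.784, 3.042, 1.43, 1.41, 0.084
R0 = Σ lx·mx = 14.309 → 14.31

14.31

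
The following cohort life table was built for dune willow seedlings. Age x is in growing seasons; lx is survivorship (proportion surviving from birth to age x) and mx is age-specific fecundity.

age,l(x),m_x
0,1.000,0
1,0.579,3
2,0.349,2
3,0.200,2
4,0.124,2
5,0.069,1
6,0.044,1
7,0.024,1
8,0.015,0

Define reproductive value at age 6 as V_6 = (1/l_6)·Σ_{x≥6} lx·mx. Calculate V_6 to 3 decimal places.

1.545

lx·mx for x ≥ 6: 0.044, 0.024, 0 → sum = 0.068
V_6 = 0.068 / l_6 = 0.068 / 0.044 = 1.545455… → 1.545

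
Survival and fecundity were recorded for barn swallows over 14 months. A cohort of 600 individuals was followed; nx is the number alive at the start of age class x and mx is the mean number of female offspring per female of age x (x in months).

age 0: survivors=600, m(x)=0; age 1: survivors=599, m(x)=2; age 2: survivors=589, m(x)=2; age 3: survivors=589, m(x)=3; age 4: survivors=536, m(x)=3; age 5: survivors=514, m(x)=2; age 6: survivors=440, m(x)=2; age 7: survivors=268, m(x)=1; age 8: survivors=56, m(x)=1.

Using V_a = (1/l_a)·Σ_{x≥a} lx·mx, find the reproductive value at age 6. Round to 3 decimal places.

2.736

lx = nx/n0 = nx/600: 1, 0.99833…, 0.98167…, 0.98167…, 0.89333…, 0.85667…, 0.73333…, 0.44667…, 0.09333…
lx·mx for x ≥ 6: 1.466667…, 0.446667…, 0.093333… → sum = 2.006667…
V_6 = 2.006667… / l_6 = 2.006667… / 0.733333… = 2.736364… → 2.736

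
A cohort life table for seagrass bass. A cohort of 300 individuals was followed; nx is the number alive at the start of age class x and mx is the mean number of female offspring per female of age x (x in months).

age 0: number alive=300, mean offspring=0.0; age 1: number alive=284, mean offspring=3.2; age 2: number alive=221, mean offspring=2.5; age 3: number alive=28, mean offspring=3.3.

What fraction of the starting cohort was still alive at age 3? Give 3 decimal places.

l_3 = n_3/n_0 = 28/300 = 0.093333… → 0.093

0.093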